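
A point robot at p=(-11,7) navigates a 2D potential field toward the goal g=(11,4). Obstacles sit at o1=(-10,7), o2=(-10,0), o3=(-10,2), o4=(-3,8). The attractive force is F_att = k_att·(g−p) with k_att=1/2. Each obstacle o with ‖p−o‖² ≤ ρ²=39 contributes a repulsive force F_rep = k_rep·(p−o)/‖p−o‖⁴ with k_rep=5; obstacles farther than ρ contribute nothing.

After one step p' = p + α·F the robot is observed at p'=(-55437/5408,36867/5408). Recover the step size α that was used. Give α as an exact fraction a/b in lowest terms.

α = 1/8

F_att = 1/2·(g−p) = 1/2·(22,-3) = (11.0000,-1.5000)
o1: d²=1 ≤ ρ²=39; F_rep = 5·(-1,0)/1² = (-5.0000,0.0000)
o2: d²=50 > ρ²=39 → inactive
o3: d²=26 ≤ ρ²=39; F_rep = 5·(-1,5)/26² = (-0.0074,0.0370)
o4: d²=65 > ρ²=39 → inactive
F = F_att + ΣF_rep = (5.9926,-1.4630)
Δp = p'−p = (0.7491,-0.1829); α = Δx/Fx = (4051/5408) / (4051/676) = 1/8
check: Δy/Fy = (-989/5408) / (-989/676) = 1/8 ✓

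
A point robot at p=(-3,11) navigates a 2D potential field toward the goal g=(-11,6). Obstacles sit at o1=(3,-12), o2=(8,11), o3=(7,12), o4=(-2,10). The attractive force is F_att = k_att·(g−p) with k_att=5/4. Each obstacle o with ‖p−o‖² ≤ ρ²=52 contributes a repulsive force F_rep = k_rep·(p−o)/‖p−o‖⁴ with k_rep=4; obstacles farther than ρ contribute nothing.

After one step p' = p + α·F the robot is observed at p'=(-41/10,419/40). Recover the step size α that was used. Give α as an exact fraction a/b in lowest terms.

α = 1/10

F_att = 5/4·(g−p) = 5/4·(-8,-5) = (-10.0000,-6.2500)
o1: d²=565 > ρ²=52 → inactive
o2: d²=121 > ρ²=52 → inactive
o3: d²=101 > ρ²=52 → inactive
o4: d²=2 ≤ ρ²=52; F_rep = 4·(-1,1)/2² = (-1.0000,1.0000)
F = F_att + ΣF_rep = (-11.0000,-5.2500)
Δp = p'−p = (-1.1000,-0.5250); α = Δx/Fx = (-11/10) / (-11) = 1/10
check: Δy/Fy = (-21/40) / (-21/4) = 1/10 ✓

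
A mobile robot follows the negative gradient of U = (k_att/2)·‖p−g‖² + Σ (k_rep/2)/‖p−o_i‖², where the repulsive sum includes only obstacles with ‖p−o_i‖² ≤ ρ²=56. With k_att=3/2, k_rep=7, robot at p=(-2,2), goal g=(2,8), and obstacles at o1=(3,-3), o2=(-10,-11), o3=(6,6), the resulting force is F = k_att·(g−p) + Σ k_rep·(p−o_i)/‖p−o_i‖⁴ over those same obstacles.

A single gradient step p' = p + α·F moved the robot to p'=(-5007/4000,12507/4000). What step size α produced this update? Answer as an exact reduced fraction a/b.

α = 1/8

F_att = 3/2·(g−p) = 3/2·(4,6) = (6.0000,9.0000)
o1: d²=50 ≤ ρ²=56; F_rep = 7·(-5,5)/50² = (-0.0140,0.0140)
o2: d²=233 > ρ²=56 → inactive
o3: d²=80 > ρ²=56 → inactive
F = F_att + ΣF_rep = (5.9860,9.0140)
Δp = p'−p = (0.7482,1.1267); α = Δx/Fx = (2993/4000) / (2993/500) = 1/8
check: Δy/Fy = (4507/4000) / (4507/500) = 1/8 ✓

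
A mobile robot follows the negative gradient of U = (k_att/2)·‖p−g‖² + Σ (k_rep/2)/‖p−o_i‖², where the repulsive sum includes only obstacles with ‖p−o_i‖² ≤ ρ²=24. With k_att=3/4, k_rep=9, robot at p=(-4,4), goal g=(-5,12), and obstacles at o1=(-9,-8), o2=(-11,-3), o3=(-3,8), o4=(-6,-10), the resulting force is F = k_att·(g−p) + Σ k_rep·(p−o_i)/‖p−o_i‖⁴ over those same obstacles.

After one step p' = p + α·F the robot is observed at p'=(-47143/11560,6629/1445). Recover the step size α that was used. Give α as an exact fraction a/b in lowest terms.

F_att = 3/4·(g−p) = 3/4·(-1,8) = (-0.7500,6.0000)
o1: d²=169 > ρ²=24 → inactive
o2: d²=98 > ρ²=24 → inactive
o3: d²=17 ≤ ρ²=24; F_rep = 9·(-1,-4)/17² = (-0.0311,-0.1246)
o4: d²=200 > ρ²=24 → inactive
F = F_att + ΣF_rep = (-0.7811,5.8754)
Δp = p'−p = (-0.0781,0.5875); α = Δx/Fx = (-903/11560) / (-903/1156) = 1/10
check: Δy/Fy = (849/1445) / (1698/289) = 1/10 ✓

α = 1/10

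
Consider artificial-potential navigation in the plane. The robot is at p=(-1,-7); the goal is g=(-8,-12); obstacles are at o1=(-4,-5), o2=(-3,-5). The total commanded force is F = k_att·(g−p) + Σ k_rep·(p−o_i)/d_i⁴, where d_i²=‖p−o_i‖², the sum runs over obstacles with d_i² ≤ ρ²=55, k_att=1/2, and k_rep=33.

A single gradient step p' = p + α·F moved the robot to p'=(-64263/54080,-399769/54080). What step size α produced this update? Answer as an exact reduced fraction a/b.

F_att = 1/2·(g−p) = 1/2·(-7,-5) = (-3.5000,-2.5000)
o1: d²=13 ≤ ρ²=55; F_rep = 33·(3,-2)/13² = (0.5858,-0.3905)
o2: d²=8 ≤ ρ²=55; F_rep = 33·(2,-2)/8² = (1.0312,-1.0312)
F = F_att + ΣF_rep = (-1.8830,-3.9218)
Δp = p'−p = (-0.1883,-0.3922); α = Δx/Fx = (-10183/54080) / (-10183/5408) = 1/10
check: Δy/Fy = (-21209/54080) / (-21209/5408) = 1/10 ✓

α = 1/10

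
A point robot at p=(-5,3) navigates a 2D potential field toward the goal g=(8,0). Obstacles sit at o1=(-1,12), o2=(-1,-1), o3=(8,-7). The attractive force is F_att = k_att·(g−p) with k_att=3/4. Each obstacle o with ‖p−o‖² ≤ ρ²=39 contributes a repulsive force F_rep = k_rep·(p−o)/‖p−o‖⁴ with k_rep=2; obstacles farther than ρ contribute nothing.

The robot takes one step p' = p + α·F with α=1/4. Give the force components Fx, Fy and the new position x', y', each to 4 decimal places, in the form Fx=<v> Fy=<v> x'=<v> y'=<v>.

Fx=9.7422 Fy=-2.2422 x'=-2.5645 y'=2.4395

F_att = 3/4·(g−p) = 3/4·(13,-3) = (9.7500,-2.2500)
o1: d²=97 > ρ²=39 → inactive
o2: d²=32 ≤ ρ²=39; F_rep = 2·(-4,4)/32² = (-0.0078,0.0078)
o3: d²=269 > ρ²=39 → inactive
F = F_att + ΣF_rep = (9.7422,-2.2422)
p' = p + 1/4·F = (-2.5645,2.4395)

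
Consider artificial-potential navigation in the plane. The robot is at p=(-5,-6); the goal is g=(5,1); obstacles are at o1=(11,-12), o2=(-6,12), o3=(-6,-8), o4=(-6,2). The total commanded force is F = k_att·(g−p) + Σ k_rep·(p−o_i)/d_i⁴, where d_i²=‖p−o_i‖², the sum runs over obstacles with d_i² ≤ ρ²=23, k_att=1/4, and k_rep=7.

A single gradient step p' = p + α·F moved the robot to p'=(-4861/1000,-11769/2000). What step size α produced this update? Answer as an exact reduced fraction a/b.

α = 1/20

F_att = 1/4·(g−p) = 1/4·(10,7) = (2.5000,1.7500)
o1: d²=292 > ρ²=23 → inactive
o2: d²=325 > ρ²=23 → inactive
o3: d²=5 ≤ ρ²=23; F_rep = 7·(1,2)/5² = (0.2800,0.5600)
o4: d²=65 > ρ²=23 → inactive
F = F_att + ΣF_rep = (2.7800,2.3100)
Δp = p'−p = (0.1390,0.1155); α = Δx/Fx = (139/1000) / (139/50) = 1/20
check: Δy/Fy = (231/2000) / (231/100) = 1/20 ✓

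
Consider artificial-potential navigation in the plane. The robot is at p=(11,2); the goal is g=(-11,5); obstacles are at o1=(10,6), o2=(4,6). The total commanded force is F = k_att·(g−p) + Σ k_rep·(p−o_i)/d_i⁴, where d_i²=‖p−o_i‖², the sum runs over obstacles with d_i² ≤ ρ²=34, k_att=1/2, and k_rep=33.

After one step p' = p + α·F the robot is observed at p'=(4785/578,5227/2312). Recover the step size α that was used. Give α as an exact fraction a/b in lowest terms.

F_att = 1/2·(g−p) = 1/2·(-22,3) = (-11.0000,1.5000)
o1: d²=17 ≤ ρ²=34; F_rep = 33·(1,-4)/17² = (0.1142,-0.4567)
o2: d²=65 > ρ²=34 → inactive
F = F_att + ΣF_rep = (-10.8858,1.0433)
Δp = p'−p = (-2.7215,0.2608); α = Δx/Fx = (-1573/578) / (-3146/289) = 1/4
check: Δy/Fy = (603/2312) / (603/578) = 1/4 ✓

α = 1/4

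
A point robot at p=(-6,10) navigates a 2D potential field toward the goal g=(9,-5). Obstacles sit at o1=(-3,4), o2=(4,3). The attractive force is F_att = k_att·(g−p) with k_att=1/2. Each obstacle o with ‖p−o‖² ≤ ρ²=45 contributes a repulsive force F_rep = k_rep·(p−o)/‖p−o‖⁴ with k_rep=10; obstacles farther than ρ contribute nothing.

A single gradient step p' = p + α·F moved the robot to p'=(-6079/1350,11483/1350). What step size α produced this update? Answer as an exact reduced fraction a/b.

F_att = 1/2·(g−p) = 1/2·(15,-15) = (7.5000,-7.5000)
o1: d²=45 ≤ ρ²=45; F_rep = 10·(-3,6)/45² = (-0.0148,0.0296)
o2: d²=149 > ρ²=45 → inactive
F = F_att + ΣF_rep = (7.4852,-7.4704)
Δp = p'−p = (1.4970,-1.4941); α = Δx/Fx = (2021/1350) / (2021/270) = 1/5
check: Δy/Fy = (-2017/1350) / (-2017/270) = 1/5 ✓

α = 1/5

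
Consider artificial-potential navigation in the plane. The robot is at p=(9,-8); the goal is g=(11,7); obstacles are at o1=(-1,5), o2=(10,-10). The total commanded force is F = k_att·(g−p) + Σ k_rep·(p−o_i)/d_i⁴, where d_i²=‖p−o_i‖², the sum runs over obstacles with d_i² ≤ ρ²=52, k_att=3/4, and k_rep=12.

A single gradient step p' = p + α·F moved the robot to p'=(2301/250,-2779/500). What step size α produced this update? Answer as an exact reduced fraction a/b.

F_att = 3/4·(g−p) = 3/4·(2,15) = (1.5000,11.2500)
o1: d²=269 > ρ²=52 → inactive
o2: d²=5 ≤ ρ²=52; F_rep = 12·(-1,2)/5² = (-0.4800,0.9600)
F = F_att + ΣF_rep = (1.0200,12.2100)
Δp = p'−p = (0.2040,2.4420); α = Δx/Fx = (51/250) / (51/50) = 1/5
check: Δy/Fy = (1221/500) / (1221/100) = 1/5 ✓

α = 1/5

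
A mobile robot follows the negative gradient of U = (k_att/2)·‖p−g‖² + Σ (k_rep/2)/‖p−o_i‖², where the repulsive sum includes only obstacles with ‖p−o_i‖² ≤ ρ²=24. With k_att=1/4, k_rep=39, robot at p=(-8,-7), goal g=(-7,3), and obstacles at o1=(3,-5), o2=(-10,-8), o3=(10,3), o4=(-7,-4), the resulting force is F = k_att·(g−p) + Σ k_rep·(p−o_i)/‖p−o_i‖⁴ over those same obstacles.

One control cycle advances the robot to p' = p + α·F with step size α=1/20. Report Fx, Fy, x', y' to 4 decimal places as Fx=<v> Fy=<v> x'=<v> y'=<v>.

F_att = 1/4·(g−p) = 1/4·(1,10) = (0.2500,2.5000)
o1: d²=125 > ρ²=24 → inactive
o2: d²=5 ≤ ρ²=24; F_rep = 39·(2,1)/5² = (3.1200,1.5600)
o3: d²=424 > ρ²=24 → inactive
o4: d²=10 ≤ ρ²=24; F_rep = 39·(-1,-3)/10² = (-0.3900,-1.1700)
F = F_att + ΣF_rep = (2.9800,2.8900)
p' = p + 1/20·F = (-7.8510,-6.8555)

Fx=2.9800 Fy=2.8900 x'=-7.8510 y'=-6.8555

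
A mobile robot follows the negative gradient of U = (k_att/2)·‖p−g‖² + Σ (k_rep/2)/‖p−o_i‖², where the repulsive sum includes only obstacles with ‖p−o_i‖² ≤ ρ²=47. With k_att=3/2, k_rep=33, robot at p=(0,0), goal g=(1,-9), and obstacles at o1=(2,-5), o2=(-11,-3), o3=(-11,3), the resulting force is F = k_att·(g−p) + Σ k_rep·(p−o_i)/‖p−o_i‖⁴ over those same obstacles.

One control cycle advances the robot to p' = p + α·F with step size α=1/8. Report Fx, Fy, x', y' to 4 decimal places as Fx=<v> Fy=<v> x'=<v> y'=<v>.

Fx=1.4215 Fy=-13.3038 x'=0.1777 y'=-1.6630

F_att = 3/2·(g−p) = 3/2·(1,-9) = (1.5000,-13.5000)
o1: d²=29 ≤ ρ²=47; F_rep = 33·(-2,5)/29² = (-0.0785,0.1962)
o2: d²=130 > ρ²=47 → inactive
o3: d²=130 > ρ²=47 → inactive
F = F_att + ΣF_rep = (1.4215,-13.3038)
p' = p + 1/8·F = (0.1777,-1.6630)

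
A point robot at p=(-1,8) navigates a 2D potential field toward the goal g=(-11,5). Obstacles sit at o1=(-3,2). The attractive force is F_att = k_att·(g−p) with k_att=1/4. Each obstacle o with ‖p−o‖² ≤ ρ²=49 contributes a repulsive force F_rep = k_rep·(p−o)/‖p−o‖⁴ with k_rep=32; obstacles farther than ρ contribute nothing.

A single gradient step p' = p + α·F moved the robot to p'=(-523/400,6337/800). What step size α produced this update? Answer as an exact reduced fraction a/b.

F_att = 1/4·(g−p) = 1/4·(-10,-3) = (-2.5000,-0.7500)
o1: d²=40 ≤ ρ²=49; F_rep = 32·(2,6)/40² = (0.0400,0.1200)
F = F_att + ΣF_rep = (-2.4600,-0.6300)
Δp = p'−p = (-0.3075,-0.0788); α = Δx/Fx = (-123/400) / (-123/50) = 1/8
check: Δy/Fy = (-63/800) / (-63/100) = 1/8 ✓

α = 1/8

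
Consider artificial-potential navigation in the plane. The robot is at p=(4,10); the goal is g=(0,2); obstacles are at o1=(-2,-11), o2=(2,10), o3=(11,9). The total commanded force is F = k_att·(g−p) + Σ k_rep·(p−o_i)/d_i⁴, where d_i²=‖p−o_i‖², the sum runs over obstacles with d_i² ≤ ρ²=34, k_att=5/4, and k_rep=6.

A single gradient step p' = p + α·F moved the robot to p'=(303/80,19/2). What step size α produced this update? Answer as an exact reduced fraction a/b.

F_att = 5/4·(g−p) = 5/4·(-4,-8) = (-5.0000,-10.0000)
o1: d²=477 > ρ²=34 → inactive
o2: d²=4 ≤ ρ²=34; F_rep = 6·(2,0)/4² = (0.7500,0.0000)
o3: d²=50 > ρ²=34 → inactive
F = F_att + ΣF_rep = (-4.2500,-10.0000)
Δp = p'−p = (-0.2125,-0.5000); α = Δx/Fx = (-17/80) / (-17/4) = 1/20
check: Δy/Fy = (-1/2) / (-10) = 1/20 ✓

α = 1/20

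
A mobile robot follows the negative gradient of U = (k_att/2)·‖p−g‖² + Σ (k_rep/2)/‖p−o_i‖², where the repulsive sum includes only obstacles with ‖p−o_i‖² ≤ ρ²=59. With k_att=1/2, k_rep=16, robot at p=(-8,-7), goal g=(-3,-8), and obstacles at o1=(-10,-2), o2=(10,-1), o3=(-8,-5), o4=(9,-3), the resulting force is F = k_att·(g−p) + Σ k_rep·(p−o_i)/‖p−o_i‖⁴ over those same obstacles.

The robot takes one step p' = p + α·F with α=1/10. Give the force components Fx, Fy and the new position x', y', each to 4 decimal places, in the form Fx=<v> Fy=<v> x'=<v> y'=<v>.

Fx=2.5380 Fy=-2.5951 x'=-7.7462 y'=-7.2595

F_att = 1/2·(g−p) = 1/2·(5,-1) = (2.5000,-0.5000)
o1: d²=29 ≤ ρ²=59; F_rep = 16·(2,-5)/29² = (0.0380,-0.0951)
o2: d²=360 > ρ²=59 → inactive
o3: d²=4 ≤ ρ²=59; F_rep = 16·(0,-2)/4² = (0.0000,-2.0000)
o4: d²=305 > ρ²=59 → inactive
F = F_att + ΣF_rep = (2.5380,-2.5951)
p' = p + 1/10·F = (-7.7462,-7.2595)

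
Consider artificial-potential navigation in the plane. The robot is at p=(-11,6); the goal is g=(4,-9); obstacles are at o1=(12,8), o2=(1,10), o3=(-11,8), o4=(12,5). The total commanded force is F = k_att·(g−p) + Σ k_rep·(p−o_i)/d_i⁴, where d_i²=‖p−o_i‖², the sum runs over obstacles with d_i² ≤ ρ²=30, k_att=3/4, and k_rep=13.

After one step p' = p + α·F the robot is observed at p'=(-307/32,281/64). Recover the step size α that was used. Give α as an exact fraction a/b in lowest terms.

α = 1/8

F_att = 3/4·(g−p) = 3/4·(15,-15) = (11.2500,-11.2500)
o1: d²=533 > ρ²=30 → inactive
o2: d²=160 > ρ²=30 → inactive
o3: d²=4 ≤ ρ²=30; F_rep = 13·(0,-2)/4² = (0.0000,-1.6250)
o4: d²=530 > ρ²=30 → inactive
F = F_att + ΣF_rep = (11.2500,-12.8750)
Δp = p'−p = (1.4062,-1.6094); α = Δx/Fx = (45/32) / (45/4) = 1/8
check: Δy/Fy = (-103/64) / (-103/8) = 1/8 ✓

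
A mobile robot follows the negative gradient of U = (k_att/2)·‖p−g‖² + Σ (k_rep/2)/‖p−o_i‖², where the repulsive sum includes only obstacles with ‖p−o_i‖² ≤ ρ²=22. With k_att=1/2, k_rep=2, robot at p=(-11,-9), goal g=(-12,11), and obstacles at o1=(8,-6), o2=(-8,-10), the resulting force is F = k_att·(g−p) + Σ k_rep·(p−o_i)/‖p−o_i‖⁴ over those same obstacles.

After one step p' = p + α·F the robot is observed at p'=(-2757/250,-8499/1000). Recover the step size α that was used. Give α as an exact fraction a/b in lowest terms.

F_att = 1/2·(g−p) = 1/2·(-1,20) = (-0.5000,10.0000)
o1: d²=370 > ρ²=22 → inactive
o2: d²=10 ≤ ρ²=22; F_rep = 2·(-3,1)/10² = (-0.0600,0.0200)
F = F_att + ΣF_rep = (-0.5600,10.0200)
Δp = p'−p = (-0.0280,0.5010); α = Δx/Fx = (-7/250) / (-14/25) = 1/20
check: Δy/Fy = (501/1000) / (501/50) = 1/20 ✓

α = 1/20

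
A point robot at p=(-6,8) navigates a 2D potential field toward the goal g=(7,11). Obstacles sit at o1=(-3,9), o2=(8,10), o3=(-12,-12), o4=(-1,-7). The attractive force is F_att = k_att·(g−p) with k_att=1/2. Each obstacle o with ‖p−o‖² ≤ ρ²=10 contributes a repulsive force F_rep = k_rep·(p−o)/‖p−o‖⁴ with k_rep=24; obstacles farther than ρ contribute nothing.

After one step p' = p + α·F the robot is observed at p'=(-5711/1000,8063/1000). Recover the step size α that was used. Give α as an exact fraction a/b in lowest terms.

α = 1/20

F_att = 1/2·(g−p) = 1/2·(13,3) = (6.5000,1.5000)
o1: d²=10 ≤ ρ²=10; F_rep = 24·(-3,-1)/10² = (-0.7200,-0.2400)
o2: d²=200 > ρ²=10 → inactive
o3: d²=436 > ρ²=10 → inactive
o4: d²=250 > ρ²=10 → inactive
F = F_att + ΣF_rep = (5.7800,1.2600)
Δp = p'−p = (0.2890,0.0630); α = Δx/Fx = (289/1000) / (289/50) = 1/20
check: Δy/Fy = (63/1000) / (63/50) = 1/20 ✓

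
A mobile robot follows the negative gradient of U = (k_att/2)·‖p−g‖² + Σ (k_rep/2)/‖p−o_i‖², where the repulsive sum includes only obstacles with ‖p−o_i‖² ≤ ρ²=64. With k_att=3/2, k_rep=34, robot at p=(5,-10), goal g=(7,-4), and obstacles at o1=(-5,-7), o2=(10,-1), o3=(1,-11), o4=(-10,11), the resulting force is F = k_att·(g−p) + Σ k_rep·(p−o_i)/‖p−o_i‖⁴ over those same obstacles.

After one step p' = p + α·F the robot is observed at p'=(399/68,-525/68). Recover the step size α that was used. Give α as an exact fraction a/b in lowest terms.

F_att = 3/2·(g−p) = 3/2·(2,6) = (3.0000,9.0000)
o1: d²=109 > ρ²=64 → inactive
o2: d²=106 > ρ²=64 → inactive
o3: d²=17 ≤ ρ²=64; F_rep = 34·(4,1)/17² = (0.4706,0.1176)
o4: d²=666 > ρ²=64 → inactive
F = F_att + ΣF_rep = (3.4706,9.1176)
Δp = p'−p = (0.8676,2.2794); α = Δx/Fx = (59/68) / (59/17) = 1/4
check: Δy/Fy = (155/68) / (155/17) = 1/4 ✓

α = 1/4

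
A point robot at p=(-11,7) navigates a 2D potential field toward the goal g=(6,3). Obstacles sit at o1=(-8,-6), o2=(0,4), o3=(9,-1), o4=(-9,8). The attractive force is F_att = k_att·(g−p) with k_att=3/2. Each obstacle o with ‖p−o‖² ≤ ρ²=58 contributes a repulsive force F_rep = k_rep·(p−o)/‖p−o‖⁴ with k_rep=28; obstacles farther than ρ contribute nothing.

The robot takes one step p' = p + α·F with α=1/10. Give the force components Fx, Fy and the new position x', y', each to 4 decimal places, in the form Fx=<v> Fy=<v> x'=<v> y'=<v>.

F_att = 3/2·(g−p) = 3/2·(17,-4) = (25.5000,-6.0000)
o1: d²=178 > ρ²=58 → inactive
o2: d²=130 > ρ²=58 → inactive
o3: d²=464 > ρ²=58 → inactive
o4: d²=5 ≤ ρ²=58; F_rep = 28·(-2,-1)/5² = (-2.2400,-1.1200)
F = F_att + ΣF_rep = (23.2600,-7.1200)
p' = p + 1/10·F = (-8.6740,6.2880)

Fx=23.2600 Fy=-7.1200 x'=-8.6740 y'=6.2880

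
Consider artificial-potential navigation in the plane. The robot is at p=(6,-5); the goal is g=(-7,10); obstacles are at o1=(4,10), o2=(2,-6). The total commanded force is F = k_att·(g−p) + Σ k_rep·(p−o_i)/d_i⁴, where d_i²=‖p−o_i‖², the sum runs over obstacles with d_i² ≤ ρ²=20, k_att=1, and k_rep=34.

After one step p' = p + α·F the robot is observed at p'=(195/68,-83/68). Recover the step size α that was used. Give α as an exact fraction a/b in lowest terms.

F_att = 1·(g−p) = 1·(-13,15) = (-13.0000,15.0000)
o1: d²=229 > ρ²=20 → inactive
o2: d²=17 ≤ ρ²=20; F_rep = 34·(4,1)/17² = (0.4706,0.1176)
F = F_att + ΣF_rep = (-12.5294,15.1176)
Δp = p'−p = (-3.1324,3.7794); α = Δx/Fx = (-213/68) / (-213/17) = 1/4
check: Δy/Fy = (257/68) / (257/17) = 1/4 ✓

α = 1/4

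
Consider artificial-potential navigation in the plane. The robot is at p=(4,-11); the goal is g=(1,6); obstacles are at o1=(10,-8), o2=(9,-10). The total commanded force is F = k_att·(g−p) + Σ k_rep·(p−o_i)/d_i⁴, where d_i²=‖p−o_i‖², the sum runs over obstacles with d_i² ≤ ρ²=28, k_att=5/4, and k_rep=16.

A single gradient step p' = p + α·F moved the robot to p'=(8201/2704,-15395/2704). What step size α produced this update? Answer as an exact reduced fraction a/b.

F_att = 5/4·(g−p) = 5/4·(-3,17) = (-3.7500,21.2500)
o1: d²=45 > ρ²=28 → inactive
o2: d²=26 ≤ ρ²=28; F_rep = 16·(-5,-1)/26² = (-0.1183,-0.0237)
F = F_att + ΣF_rep = (-3.8683,21.2263)
Δp = p'−p = (-0.9671,5.3066); α = Δx/Fx = (-2615/2704) / (-2615/676) = 1/4
check: Δy/Fy = (14349/2704) / (14349/676) = 1/4 ✓

α = 1/4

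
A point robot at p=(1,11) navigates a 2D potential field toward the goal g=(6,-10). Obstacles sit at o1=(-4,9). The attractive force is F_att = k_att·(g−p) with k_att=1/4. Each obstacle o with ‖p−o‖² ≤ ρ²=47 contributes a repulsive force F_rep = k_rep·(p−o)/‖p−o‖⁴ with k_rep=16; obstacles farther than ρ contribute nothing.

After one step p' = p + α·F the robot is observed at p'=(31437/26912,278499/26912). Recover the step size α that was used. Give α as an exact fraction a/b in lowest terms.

α = 1/8

F_att = 1/4·(g−p) = 1/4·(5,-21) = (1.2500,-5.2500)
o1: d²=29 ≤ ρ²=47; F_rep = 16·(5,2)/29² = (0.0951,0.0380)
F = F_att + ΣF_rep = (1.3451,-5.2120)
Δp = p'−p = (0.1681,-0.6515); α = Δx/Fx = (4525/26912) / (4525/3364) = 1/8
check: Δy/Fy = (-17533/26912) / (-17533/3364) = 1/8 ✓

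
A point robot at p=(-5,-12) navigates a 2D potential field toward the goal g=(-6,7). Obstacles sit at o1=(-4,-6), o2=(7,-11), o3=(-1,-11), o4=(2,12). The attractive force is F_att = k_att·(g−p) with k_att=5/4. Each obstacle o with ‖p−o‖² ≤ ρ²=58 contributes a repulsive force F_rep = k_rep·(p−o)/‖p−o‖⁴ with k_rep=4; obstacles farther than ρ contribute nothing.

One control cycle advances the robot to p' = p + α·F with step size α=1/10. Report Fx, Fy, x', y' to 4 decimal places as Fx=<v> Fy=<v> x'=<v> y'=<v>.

F_att = 5/4·(g−p) = 5/4·(-1,19) = (-1.2500,23.7500)
o1: d²=37 ≤ ρ²=58; F_rep = 4·(-1,-6)/37² = (-0.0029,-0.0175)
o2: d²=145 > ρ²=58 → inactive
o3: d²=17 ≤ ρ²=58; F_rep = 4·(-4,-1)/17² = (-0.0554,-0.0138)
o4: d²=625 > ρ²=58 → inactive
F = F_att + ΣF_rep = (-1.3083,23.7186)
p' = p + 1/10·F = (-5.1308,-9.6281)

Fx=-1.3083 Fy=23.7186 x'=-5.1308 y'=-9.6281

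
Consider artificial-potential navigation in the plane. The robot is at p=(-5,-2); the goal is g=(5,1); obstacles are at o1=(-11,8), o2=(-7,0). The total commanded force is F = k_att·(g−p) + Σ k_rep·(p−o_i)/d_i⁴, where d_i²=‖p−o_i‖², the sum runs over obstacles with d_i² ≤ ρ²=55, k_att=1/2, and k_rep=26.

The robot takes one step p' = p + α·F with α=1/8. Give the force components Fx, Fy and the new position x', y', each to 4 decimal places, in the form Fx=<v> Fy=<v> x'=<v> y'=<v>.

Fx=5.8125 Fy=0.6875 x'=-4.2734 y'=-1.9141

F_att = 1/2·(g−p) = 1/2·(10,3) = (5.0000,1.5000)
o1: d²=136 > ρ²=55 → inactive
o2: d²=8 ≤ ρ²=55; F_rep = 26·(2,-2)/8² = (0.8125,-0.8125)
F = F_att + ΣF_rep = (5.8125,0.6875)
p' = p + 1/8·F = (-4.2734,-1.9141)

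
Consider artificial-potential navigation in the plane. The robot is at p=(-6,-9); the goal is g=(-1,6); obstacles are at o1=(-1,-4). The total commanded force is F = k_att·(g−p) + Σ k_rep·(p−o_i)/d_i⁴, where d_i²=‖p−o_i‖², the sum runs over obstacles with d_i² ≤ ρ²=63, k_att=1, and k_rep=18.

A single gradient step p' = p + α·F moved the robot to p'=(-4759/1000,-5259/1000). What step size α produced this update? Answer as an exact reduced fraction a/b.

F_att = 1·(g−p) = 1·(5,15) = (5.0000,15.0000)
o1: d²=50 ≤ ρ²=63; F_rep = 18·(-5,-5)/50² = (-0.0360,-0.0360)
F = F_att + ΣF_rep = (4.9640,14.9640)
Δp = p'−p = (1.2410,3.7410); α = Δx/Fx = (1241/1000) / (1241/250) = 1/4
check: Δy/Fy = (3741/1000) / (3741/250) = 1/4 ✓

α = 1/4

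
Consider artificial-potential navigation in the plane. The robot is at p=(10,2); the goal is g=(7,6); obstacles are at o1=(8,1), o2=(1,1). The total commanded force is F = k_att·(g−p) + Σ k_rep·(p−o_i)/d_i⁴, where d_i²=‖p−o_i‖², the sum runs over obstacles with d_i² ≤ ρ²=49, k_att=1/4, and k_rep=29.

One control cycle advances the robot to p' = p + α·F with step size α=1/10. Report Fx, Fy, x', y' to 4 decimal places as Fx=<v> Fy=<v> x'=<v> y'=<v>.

Fx=1.5700 Fy=2.1600 x'=10.1570 y'=2.2160

F_att = 1/4·(g−p) = 1/4·(-3,4) = (-0.7500,1.0000)
o1: d²=5 ≤ ρ²=49; F_rep = 29·(2,1)/5² = (2.3200,1.1600)
o2: d²=82 > ρ²=49 → inactive
F = F_att + ΣF_rep = (1.5700,2.1600)
p' = p + 1/10·F = (10.1570,2.2160)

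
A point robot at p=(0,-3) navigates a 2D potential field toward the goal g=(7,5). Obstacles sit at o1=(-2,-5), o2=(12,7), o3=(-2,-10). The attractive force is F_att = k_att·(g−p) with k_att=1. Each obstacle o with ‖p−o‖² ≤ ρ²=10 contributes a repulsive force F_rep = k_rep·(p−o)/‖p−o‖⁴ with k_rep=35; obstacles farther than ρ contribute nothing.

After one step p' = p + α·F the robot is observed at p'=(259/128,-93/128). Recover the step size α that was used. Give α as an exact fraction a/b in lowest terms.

α = 1/4

F_att = 1·(g−p) = 1·(7,8) = (7.0000,8.0000)
o1: d²=8 ≤ ρ²=10; F_rep = 35·(2,2)/8² = (1.0938,1.0938)
o2: d²=244 > ρ²=10 → inactive
o3: d²=53 > ρ²=10 → inactive
F = F_att + ΣF_rep = (8.0938,9.0938)
Δp = p'−p = (2.0234,2.2734); α = Δx/Fx = (259/128) / (259/32) = 1/4
check: Δy/Fy = (291/128) / (291/32) = 1/4 ✓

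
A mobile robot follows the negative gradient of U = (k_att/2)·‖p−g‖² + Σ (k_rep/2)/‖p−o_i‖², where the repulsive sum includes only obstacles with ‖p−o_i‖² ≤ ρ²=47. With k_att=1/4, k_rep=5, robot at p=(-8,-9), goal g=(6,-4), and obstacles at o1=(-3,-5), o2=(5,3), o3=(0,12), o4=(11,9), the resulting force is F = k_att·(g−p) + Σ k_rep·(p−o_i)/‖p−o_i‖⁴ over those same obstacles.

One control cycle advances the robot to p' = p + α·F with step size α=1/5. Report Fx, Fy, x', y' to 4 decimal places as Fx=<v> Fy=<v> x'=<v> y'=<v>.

F_att = 1/4·(g−p) = 1/4·(14,5) = (3.5000,1.2500)
o1: d²=41 ≤ ρ²=47; F_rep = 5·(-5,-4)/41² = (-0.0149,-0.0119)
o2: d²=313 > ρ²=47 → inactive
o3: d²=505 > ρ²=47 → inactive
o4: d²=685 > ρ²=47 → inactive
F = F_att + ΣF_rep = (3.4851,1.2381)
p' = p + 1/5·F = (-7.3030,-8.7524)

Fx=3.4851 Fy=1.2381 x'=-7.3030 y'=-8.7524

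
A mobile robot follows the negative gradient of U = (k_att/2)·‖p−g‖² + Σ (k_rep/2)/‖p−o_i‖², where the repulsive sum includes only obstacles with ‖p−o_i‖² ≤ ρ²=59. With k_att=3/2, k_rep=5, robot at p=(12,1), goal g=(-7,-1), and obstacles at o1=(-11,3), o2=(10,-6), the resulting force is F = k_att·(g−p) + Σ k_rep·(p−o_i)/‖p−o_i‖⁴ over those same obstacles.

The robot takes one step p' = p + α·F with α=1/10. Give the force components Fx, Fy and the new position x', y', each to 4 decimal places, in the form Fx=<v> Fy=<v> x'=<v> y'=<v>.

Fx=-28.4964 Fy=-2.9875 x'=9.1504 y'=0.7012

F_att = 3/2·(g−p) = 3/2·(-19,-2) = (-28.5000,-3.0000)
o1: d²=533 > ρ²=59 → inactive
o2: d²=53 ≤ ρ²=59; F_rep = 5·(2,7)/53² = (0.0036,0.0125)
F = F_att + ΣF_rep = (-28.4964,-2.9875)
p' = p + 1/10·F = (9.1504,0.7012)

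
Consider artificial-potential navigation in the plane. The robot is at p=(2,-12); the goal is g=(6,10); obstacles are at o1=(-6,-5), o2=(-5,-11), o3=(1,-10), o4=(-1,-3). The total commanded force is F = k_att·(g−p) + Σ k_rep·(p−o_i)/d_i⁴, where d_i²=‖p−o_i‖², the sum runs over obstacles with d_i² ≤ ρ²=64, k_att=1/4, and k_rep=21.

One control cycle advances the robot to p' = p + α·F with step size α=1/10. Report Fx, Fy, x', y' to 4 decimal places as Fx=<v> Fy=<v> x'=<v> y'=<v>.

Fx=1.8988 Fy=3.8116 x'=2.1899 y'=-11.6188

F_att = 1/4·(g−p) = 1/4·(4,22) = (1.0000,5.5000)
o1: d²=113 > ρ²=64 → inactive
o2: d²=50 ≤ ρ²=64; F_rep = 21·(7,-1)/50² = (0.0588,-0.0084)
o3: d²=5 ≤ ρ²=64; F_rep = 21·(1,-2)/5² = (0.8400,-1.6800)
o4: d²=90 > ρ²=64 → inactive
F = F_att + ΣF_rep = (1.8988,3.8116)
p' = p + 1/10·F = (2.1899,-11.6188)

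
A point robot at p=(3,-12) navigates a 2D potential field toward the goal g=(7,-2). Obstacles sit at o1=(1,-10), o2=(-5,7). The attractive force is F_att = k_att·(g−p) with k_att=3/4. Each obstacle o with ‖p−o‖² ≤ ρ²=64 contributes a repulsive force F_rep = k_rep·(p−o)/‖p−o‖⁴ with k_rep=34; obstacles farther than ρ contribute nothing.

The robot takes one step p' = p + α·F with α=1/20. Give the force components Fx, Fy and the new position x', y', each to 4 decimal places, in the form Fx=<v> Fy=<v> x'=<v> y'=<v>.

Fx=4.0625 Fy=6.4375 x'=3.2031 y'=-11.6781

F_att = 3/4·(g−p) = 3/4·(4,10) = (3.0000,7.5000)
o1: d²=8 ≤ ρ²=64; F_rep = 34·(2,-2)/8² = (1.0625,-1.0625)
o2: d²=425 > ρ²=64 → inactive
F = F_att + ΣF_rep = (4.0625,6.4375)
p' = p + 1/20·F = (3.2031,-11.6781)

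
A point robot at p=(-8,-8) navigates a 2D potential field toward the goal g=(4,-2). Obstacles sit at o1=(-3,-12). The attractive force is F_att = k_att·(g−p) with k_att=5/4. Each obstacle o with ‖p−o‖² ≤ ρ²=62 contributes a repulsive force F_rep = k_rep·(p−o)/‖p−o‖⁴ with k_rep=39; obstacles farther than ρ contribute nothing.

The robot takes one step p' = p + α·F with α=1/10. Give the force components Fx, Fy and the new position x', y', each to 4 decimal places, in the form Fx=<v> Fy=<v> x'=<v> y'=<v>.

F_att = 5/4·(g−p) = 5/4·(12,6) = (15.0000,7.5000)
o1: d²=41 ≤ ρ²=62; F_rep = 39·(-5,4)/41² = (-0.1160,0.0928)
F = F_att + ΣF_rep = (14.8840,7.5928)
p' = p + 1/10·F = (-6.5116,-7.2407)

Fx=14.8840 Fy=7.5928 x'=-6.5116 y'=-7.2407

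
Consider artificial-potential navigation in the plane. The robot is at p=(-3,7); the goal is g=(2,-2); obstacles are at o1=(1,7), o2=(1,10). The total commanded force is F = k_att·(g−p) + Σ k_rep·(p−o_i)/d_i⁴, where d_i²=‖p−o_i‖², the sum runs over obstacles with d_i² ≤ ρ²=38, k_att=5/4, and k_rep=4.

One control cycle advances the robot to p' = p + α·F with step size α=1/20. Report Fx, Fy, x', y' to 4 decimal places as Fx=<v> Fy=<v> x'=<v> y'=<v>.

Fx=6.1619 Fy=-11.2692 x'=-2.6919 y'=6.4365

F_att = 5/4·(g−p) = 5/4·(5,-9) = (6.2500,-11.2500)
o1: d²=16 ≤ ρ²=38; F_rep = 4·(-4,0)/16² = (-0.0625,0.0000)
o2: d²=25 ≤ ρ²=38; F_rep = 4·(-4,-3)/25² = (-0.0256,-0.0192)
F = F_att + ΣF_rep = (6.1619,-11.2692)
p' = p + 1/20·F = (-2.6919,6.4365)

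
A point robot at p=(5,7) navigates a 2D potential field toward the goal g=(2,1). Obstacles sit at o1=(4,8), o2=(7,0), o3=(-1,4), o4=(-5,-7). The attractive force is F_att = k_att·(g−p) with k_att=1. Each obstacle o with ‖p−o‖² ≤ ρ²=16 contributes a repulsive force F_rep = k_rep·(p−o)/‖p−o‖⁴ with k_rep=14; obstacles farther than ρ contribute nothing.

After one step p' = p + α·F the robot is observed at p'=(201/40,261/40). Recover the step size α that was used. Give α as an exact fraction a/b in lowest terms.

F_att = 1·(g−p) = 1·(-3,-6) = (-3.0000,-6.0000)
o1: d²=2 ≤ ρ²=16; F_rep = 14·(1,-1)/2² = (3.5000,-3.5000)
o2: d²=53 > ρ²=16 → inactive
o3: d²=45 > ρ²=16 → inactive
o4: d²=296 > ρ²=16 → inactive
F = F_att + ΣF_rep = (0.5000,-9.5000)
Δp = p'−p = (0.0250,-0.4750); α = Δx/Fx = (1/40) / (1/2) = 1/20
check: Δy/Fy = (-19/40) / (-19/2) = 1/20 ✓

α = 1/20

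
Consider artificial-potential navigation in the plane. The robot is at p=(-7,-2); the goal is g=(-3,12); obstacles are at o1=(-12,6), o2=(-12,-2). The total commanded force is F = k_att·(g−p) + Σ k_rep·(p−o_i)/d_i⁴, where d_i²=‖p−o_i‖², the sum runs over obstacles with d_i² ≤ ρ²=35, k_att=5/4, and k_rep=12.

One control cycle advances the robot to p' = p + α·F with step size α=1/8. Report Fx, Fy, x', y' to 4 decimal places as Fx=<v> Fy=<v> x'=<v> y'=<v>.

Fx=5.0960 Fy=17.5000 x'=-6.3630 y'=0.1875

F_att = 5/4·(g−p) = 5/4·(4,14) = (5.0000,17.5000)
o1: d²=89 > ρ²=35 → inactive
o2: d²=25 ≤ ρ²=35; F_rep = 12·(5,0)/25² = (0.0960,0.0000)
F = F_att + ΣF_rep = (5.0960,17.5000)
p' = p + 1/8·F = (-6.3630,0.1875)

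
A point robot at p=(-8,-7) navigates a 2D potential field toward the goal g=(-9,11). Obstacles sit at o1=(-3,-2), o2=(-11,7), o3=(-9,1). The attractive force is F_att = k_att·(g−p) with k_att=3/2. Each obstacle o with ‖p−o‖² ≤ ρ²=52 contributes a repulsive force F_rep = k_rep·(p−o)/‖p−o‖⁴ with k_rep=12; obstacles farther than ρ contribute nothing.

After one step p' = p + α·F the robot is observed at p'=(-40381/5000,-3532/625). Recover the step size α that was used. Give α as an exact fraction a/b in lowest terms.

F_att = 3/2·(g−p) = 3/2·(-1,18) = (-1.5000,27.0000)
o1: d²=50 ≤ ρ²=52; F_rep = 12·(-5,-5)/50² = (-0.0240,-0.0240)
o2: d²=205 > ρ²=52 → inactive
o3: d²=65 > ρ²=52 → inactive
F = F_att + ΣF_rep = (-1.5240,26.9760)
Δp = p'−p = (-0.0762,1.3488); α = Δx/Fx = (-381/5000) / (-381/250) = 1/20
check: Δy/Fy = (843/625) / (3372/125) = 1/20 ✓

α = 1/20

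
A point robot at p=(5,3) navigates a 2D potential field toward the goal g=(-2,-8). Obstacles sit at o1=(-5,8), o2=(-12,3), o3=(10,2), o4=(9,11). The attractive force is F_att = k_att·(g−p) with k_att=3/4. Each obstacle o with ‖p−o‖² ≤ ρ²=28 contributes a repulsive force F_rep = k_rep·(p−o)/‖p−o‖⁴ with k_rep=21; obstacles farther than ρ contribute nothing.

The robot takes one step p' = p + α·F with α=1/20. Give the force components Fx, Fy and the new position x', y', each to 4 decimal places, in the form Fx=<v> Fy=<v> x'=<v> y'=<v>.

F_att = 3/4·(g−p) = 3/4·(-7,-11) = (-5.2500,-8.2500)
o1: d²=125 > ρ²=28 → inactive
o2: d²=289 > ρ²=28 → inactive
o3: d²=26 ≤ ρ²=28; F_rep = 21·(-5,1)/26² = (-0.1553,0.0311)
o4: d²=80 > ρ²=28 → inactive
F = F_att + ΣF_rep = (-5.4053,-8.2189)
p' = p + 1/20·F = (4.7297,2.5891)

Fx=-5.4053 Fy=-8.2189 x'=4.7297 y'=2.5891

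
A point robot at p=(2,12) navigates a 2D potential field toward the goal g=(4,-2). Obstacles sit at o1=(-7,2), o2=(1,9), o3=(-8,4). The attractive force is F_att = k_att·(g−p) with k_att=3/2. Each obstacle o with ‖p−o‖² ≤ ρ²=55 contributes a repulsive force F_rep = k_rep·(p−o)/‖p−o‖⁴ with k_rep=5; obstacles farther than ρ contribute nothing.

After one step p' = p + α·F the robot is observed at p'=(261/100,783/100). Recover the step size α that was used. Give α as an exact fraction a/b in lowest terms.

F_att = 3/2·(g−p) = 3/2·(2,-14) = (3.0000,-21.0000)
o1: d²=181 > ρ²=55 → inactive
o2: d²=10 ≤ ρ²=55; F_rep = 5·(1,3)/10² = (0.0500,0.1500)
o3: d²=164 > ρ²=55 → inactive
F = F_att + ΣF_rep = (3.0500,-20.8500)
Δp = p'−p = (0.6100,-4.1700); α = Δx/Fx = (61/100) / (61/20) = 1/5
check: Δy/Fy = (-417/100) / (-417/20) = 1/5 ✓

α = 1/5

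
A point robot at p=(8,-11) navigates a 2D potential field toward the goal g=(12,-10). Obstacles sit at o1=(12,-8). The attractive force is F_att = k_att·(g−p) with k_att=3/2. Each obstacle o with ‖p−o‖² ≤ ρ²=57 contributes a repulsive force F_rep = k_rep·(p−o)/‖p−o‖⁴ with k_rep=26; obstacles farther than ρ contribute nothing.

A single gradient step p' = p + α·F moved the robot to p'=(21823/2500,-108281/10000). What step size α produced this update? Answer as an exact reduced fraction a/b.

α = 1/8

F_att = 3/2·(g−p) = 3/2·(4,1) = (6.0000,1.5000)
o1: d²=25 ≤ ρ²=57; F_rep = 26·(-4,-3)/25² = (-0.1664,-0.1248)
F = F_att + ΣF_rep = (5.8336,1.3752)
Δp = p'−p = (0.7292,0.1719); α = Δx/Fx = (1823/2500) / (3646/625) = 1/8
check: Δy/Fy = (1719/10000) / (1719/1250) = 1/8 ✓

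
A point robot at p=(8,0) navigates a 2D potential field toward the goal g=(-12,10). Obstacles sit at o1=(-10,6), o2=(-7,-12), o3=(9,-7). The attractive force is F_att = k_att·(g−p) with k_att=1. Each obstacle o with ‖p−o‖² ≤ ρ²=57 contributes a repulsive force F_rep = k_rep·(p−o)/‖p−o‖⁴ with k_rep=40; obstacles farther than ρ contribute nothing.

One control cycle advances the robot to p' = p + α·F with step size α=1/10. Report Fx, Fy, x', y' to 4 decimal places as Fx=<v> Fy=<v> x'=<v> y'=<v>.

F_att = 1·(g−p) = 1·(-20,10) = (-20.0000,10.0000)
o1: d²=360 > ρ²=57 → inactive
o2: d²=369 > ρ²=57 → inactive
o3: d²=50 ≤ ρ²=57; F_rep = 40·(-1,7)/50² = (-0.0160,0.1120)
F = F_att + ΣF_rep = (-20.0160,10.1120)
p' = p + 1/10·F = (5.9984,1.0112)

Fx=-20.0160 Fy=10.1120 x'=5.9984 y'=1.0112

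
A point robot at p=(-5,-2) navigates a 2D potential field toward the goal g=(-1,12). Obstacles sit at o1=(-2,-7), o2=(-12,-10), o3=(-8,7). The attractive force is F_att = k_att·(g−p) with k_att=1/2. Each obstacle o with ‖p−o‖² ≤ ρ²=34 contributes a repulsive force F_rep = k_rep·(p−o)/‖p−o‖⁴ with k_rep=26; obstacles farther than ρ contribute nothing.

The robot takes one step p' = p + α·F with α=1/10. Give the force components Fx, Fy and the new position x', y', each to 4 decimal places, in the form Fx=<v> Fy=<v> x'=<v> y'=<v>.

Fx=1.9325 Fy=7.1125 x'=-4.8067 y'=-1.2888

F_att = 1/2·(g−p) = 1/2·(4,14) = (2.0000,7.0000)
o1: d²=34 ≤ ρ²=34; F_rep = 26·(-3,5)/34² = (-0.0675,0.1125)
o2: d²=113 > ρ²=34 → inactive
o3: d²=90 > ρ²=34 → inactive
F = F_att + ΣF_rep = (1.9325,7.1125)
p' = p + 1/10·F = (-4.8067,-1.2888)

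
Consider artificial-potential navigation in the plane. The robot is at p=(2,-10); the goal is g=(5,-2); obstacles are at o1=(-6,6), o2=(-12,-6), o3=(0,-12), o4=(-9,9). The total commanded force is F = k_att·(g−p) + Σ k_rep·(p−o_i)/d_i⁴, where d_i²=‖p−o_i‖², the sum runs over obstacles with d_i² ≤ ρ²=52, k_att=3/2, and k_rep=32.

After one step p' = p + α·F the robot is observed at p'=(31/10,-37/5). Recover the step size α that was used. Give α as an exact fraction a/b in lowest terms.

α = 1/5

F_att = 3/2·(g−p) = 3/2·(3,8) = (4.5000,12.0000)
o1: d²=320 > ρ²=52 → inactive
o2: d²=212 > ρ²=52 → inactive
o3: d²=8 ≤ ρ²=52; F_rep = 32·(2,2)/8² = (1.0000,1.0000)
o4: d²=482 > ρ²=52 → inactive
F = F_att + ΣF_rep = (5.5000,13.0000)
Δp = p'−p = (1.1000,2.6000); α = Δx/Fx = (11/10) / (11/2) = 1/5
check: Δy/Fy = (13/5) / (13) = 1/5 ✓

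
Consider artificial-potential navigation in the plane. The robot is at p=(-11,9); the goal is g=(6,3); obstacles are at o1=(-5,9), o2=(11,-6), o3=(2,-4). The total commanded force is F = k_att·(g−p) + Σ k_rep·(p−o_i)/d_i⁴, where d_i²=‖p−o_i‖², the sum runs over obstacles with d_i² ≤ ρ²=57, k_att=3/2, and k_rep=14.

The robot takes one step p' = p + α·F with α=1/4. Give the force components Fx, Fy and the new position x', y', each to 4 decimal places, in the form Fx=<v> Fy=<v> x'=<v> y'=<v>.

Fx=25.4352 Fy=-9.0000 x'=-4.6412 y'=6.7500

F_att = 3/2·(g−p) = 3/2·(17,-6) = (25.5000,-9.0000)
o1: d²=36 ≤ ρ²=57; F_rep = 14·(-6,0)/36² = (-0.0648,0.0000)
o2: d²=709 > ρ²=57 → inactive
o3: d²=338 > ρ²=57 → inactive
F = F_att + ΣF_rep = (25.4352,-9.0000)
p' = p + 1/4·F = (-4.6412,6.7500)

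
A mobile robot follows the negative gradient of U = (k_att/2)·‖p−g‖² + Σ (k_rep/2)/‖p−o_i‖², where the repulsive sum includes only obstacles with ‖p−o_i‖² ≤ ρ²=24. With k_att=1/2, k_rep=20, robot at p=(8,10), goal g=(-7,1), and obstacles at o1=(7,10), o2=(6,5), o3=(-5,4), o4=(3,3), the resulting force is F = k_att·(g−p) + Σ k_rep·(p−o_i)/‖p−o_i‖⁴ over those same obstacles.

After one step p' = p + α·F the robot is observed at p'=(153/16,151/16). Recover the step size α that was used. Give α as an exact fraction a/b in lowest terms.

F_att = 1/2·(g−p) = 1/2·(-15,-9) = (-7.5000,-4.5000)
o1: d²=1 ≤ ρ²=24; F_rep = 20·(1,0)/1² = (20.0000,0.0000)
o2: d²=29 > ρ²=24 → inactive
o3: d²=205 > ρ²=24 → inactive
o4: d²=74 > ρ²=24 → inactive
F = F_att + ΣF_rep = (12.5000,-4.5000)
Δp = p'−p = (1.5625,-0.5625); α = Δx/Fx = (25/16) / (25/2) = 1/8
check: Δy/Fy = (-9/16) / (-9/2) = 1/8 ✓

α = 1/8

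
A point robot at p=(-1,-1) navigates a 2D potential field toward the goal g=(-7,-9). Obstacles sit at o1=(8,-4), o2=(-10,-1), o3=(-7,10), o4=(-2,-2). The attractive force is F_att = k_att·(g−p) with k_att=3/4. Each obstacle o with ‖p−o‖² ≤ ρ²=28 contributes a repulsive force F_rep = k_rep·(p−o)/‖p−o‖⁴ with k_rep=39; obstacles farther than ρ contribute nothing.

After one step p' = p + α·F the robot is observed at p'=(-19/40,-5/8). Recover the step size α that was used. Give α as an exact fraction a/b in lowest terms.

F_att = 3/4·(g−p) = 3/4·(-6,-8) = (-4.5000,-6.0000)
o1: d²=90 > ρ²=28 → inactive
o2: d²=81 > ρ²=28 → inactive
o3: d²=157 > ρ²=28 → inactive
o4: d²=2 ≤ ρ²=28; F_rep = 39·(1,1)/2² = (9.7500,9.7500)
F = F_att + ΣF_rep = (5.2500,3.7500)
Δp = p'−p = (0.5250,0.3750); α = Δx/Fx = (21/40) / (21/4) = 1/10
check: Δy/Fy = (3/8) / (15/4) = 1/10 ✓

α = 1/10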